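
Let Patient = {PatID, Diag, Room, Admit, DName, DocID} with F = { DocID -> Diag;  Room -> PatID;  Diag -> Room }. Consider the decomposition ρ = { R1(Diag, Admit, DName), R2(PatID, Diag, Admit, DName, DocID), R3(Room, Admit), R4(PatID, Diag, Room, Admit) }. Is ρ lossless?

Yes

Chase test. Columns are PatID, Diag, Room, Admit, DName, DocID; row i has aⱼ where attribute j ∈ Ri, else bᵢⱼ.
Initial tableau (one row per fragment):
  row 1: b11 a2 b13 a4 a5 b16
  row 2: a1 a2 b23 a4 a5 a6
  row 3: b31 b32 a3 a4 b35 b36
  row 4: a1 a2 a3 a4 b45 b46
Rows 3 and 4 agree on Room; apply Room→PatID and equate their PatID entries.
Rows 1 and 2 agree on Diag; apply Diag→Room and equate their Room entries.
Rows 1 and 4 agree on Diag; apply Diag→Room and equate their Room entries.
Rows 1 and 2 agree on Room; apply Room→PatID and equate their PatID entries.
Row 2 is now all distinguished symbols — the join is lossless.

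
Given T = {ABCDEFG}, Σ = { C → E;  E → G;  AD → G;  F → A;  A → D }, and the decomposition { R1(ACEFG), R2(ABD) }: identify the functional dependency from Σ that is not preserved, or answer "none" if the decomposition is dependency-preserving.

none

C → E lies within R1.
E → G lies within R1.
AD → G: restricted closure across fragments reaches G.
F → A lies within R1.
A → D lies within R2.
Every dependency is enforceable on the fragments, so the decomposition is dependency-preserving.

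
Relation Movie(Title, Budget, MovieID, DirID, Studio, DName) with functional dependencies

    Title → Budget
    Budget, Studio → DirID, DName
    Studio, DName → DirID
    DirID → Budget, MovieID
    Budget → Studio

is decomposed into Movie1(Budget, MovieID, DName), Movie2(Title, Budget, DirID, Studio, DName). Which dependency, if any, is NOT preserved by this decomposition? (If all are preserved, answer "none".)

none

Title → Budget lies within Movie2.
Budget, Studio → DirID, DName lies within Movie2.
Studio, DName → DirID lies within Movie2.
DirID → Budget, MovieID: restricted closure across fragments reaches Budget, MovieID.
Budget → Studio lies within Movie2.
Every dependency is enforceable on the fragments, so the decomposition is dependency-preserving.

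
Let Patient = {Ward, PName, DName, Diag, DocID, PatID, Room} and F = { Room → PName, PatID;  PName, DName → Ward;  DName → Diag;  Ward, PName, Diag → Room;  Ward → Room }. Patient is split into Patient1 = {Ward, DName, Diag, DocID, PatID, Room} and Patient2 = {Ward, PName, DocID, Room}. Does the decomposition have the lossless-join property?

Yes

Common attributes: Patient1 ∩ Patient2 = {Ward, DocID, Room}.
Closure of {Ward, DocID, Room}: Room → PName, PatID applies, adding PName, PatID. So (Ward, DocID, Room)⁺ = {Ward, PName, DocID, PatID, Room}.
This closure contains every attribute of Patient2, so Patient1 ∩ Patient2 → Patient2. The join is lossless.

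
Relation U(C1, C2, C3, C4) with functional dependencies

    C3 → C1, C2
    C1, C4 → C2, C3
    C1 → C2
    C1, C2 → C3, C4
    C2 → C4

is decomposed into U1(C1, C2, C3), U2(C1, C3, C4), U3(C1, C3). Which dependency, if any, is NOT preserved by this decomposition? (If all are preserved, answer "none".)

Check C2 → C4: no single fragment contains all of {C2, C4}, and the restricted closure of {C2} across the fragments never reaches {C4}.
C3 → C1, C2 is preserved.
C1, C4 → C2, C3 is preserved.
C1 → C2 is preserved.
C1, C2 → C3, C4 is preserved.

C2 → C4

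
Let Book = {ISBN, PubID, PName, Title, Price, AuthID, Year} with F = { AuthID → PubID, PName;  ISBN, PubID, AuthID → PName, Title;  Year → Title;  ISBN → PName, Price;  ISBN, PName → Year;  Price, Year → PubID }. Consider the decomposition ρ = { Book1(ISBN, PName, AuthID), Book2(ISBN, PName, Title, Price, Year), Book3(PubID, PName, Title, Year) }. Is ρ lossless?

No

Chase test. Columns are ISBN, PubID, PName, Title, Price, AuthID, Year; row i has aⱼ where attribute j ∈ Booki, else bᵢⱼ.
Initial tableau (one row per fragment):
  row 1: a1 b12 a3 b14 b15 a6 b17
  row 2: a1 b22 a3 a4 a5 b26 a7
  row 3: b31 a2 a3 a4 b35 b36 a7
Rows 1 and 2 agree on ISBN; apply ISBN→PName, Price and equate their PName, Price entries.
Rows 1 and 2 agree on ISBN, PName; apply ISBN, PName→Year and equate their Year entries.
Rows 1 and 2 agree on Price, Year; apply Price, Year→PubID and equate their PubID entries.
Rows 1 and 2 agree on Year; apply Year→Title and equate their Title entries.
No row becomes fully distinguished — the join is lossy.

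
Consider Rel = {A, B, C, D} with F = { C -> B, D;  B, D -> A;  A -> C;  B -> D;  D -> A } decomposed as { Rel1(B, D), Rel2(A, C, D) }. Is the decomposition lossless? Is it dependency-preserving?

lossless and dependency-preserving

Lossless test: (D)⁺ = {A, B, C, D}, which contains all of one fragment — lossless.
Dependency preservation: C → B, D; B, D → A are not contained in any single fragment, but the restricted closure of each left-hand side across the fragments still reaches the right-hand side; the remaining FDs each lie inside some fragment. All dependencies are preserved.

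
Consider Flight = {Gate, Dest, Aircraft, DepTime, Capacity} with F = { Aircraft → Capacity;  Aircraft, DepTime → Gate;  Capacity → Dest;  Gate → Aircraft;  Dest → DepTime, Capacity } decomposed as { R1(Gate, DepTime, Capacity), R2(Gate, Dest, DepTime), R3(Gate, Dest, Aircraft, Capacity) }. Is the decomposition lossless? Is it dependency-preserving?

Lossless test (chase): Rows 1 and 3 agree on Capacity; apply Capacity→Dest and equate their Dest entries. Rows 1 and 2 agree on Gate; apply Gate→Aircraft and equate their Aircraft entries. Rows 1 and 3 agree on Gate; apply Gate→Aircraft and equate their Aircraft entries. Rows 1 and 2 agree on Dest; apply Dest→DepTime, Capacity and equate their DepTime, Capacity entries. Rows 1 and 3 agree on Dest; apply Dest→DepTime, Capacity and equate their DepTime, Capacity entries. Row 1 is now all distinguished symbols — the join is lossless.
Dependency preservation: Aircraft, DepTime → Gate; Dest → DepTime, Capacity are not contained in any single fragment, but the restricted closure of each left-hand side across the fragments still reaches the right-hand side; the remaining FDs each lie inside some fragment. All dependencies are preserved.

lossless and dependency-preserving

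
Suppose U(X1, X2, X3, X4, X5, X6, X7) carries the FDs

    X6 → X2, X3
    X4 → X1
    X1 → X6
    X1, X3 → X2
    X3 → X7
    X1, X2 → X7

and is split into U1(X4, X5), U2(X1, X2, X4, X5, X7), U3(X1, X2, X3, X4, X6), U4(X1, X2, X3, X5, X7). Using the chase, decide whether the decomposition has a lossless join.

Chase test. Columns are X1, X2, X3, X4, X5, X6, X7; row i has aⱼ where attribute j ∈ Ui, else bᵢⱼ.
Initial tableau (one row per fragment):
  row 1: b11 b12 b13 a4 a5 b16 b17
  row 2: a1 a2 b23 a4 a5 b26 a7
  row 3: a1 a2 a3 a4 b35 a6 b37
  row 4: a1 a2 a3 b44 a5 b46 a7
Rows 1 and 2 agree on X4; apply X4→X1 and equate their X1 entries.
Rows 1 and 2 agree on X1; apply X1→X6 and equate their X6 entries.
Rows 1 and 3 agree on X1; apply X1→X6 and equate their X6 entries.
Rows 1 and 4 agree on X1; apply X1→X6 and equate their X6 entries.
Rows 3 and 4 agree on X3; apply X3→X7 and equate their X7 entries.
Rows 1 and 2 agree on X6; apply X6→X2, X3 and equate their X2, X3 entries.
Rows 1 and 3 agree on X6; apply X6→X2, X3 and equate their X2, X3 entries.
Rows 1 and 2 agree on X3; apply X3→X7 and equate their X7 entries.
Row 1 is now all distinguished symbols — the join is lossless.

Yes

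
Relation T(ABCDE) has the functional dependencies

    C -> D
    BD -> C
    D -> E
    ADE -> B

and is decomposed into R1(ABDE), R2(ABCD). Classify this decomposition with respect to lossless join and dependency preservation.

Lossless test: (ABD)⁺ = {ABCDE}, which contains all of one fragment — lossless.
Dependency preservation: every FD's attributes lie within a single fragment, so each can be enforced locally — preserved.

lossless and dependency-preserving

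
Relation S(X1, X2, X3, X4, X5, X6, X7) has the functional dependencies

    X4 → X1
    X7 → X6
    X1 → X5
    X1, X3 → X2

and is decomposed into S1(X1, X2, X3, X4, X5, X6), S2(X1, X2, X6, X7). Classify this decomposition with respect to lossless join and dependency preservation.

Lossless test: (X1, X2, X6)⁺ = {X1, X2, X5, X6}, which is a superkey of neither fragment — lossy.
Dependency preservation: every FD's attributes lie within a single fragment, so each can be enforced locally — preserved.

lossy but dependency-preserving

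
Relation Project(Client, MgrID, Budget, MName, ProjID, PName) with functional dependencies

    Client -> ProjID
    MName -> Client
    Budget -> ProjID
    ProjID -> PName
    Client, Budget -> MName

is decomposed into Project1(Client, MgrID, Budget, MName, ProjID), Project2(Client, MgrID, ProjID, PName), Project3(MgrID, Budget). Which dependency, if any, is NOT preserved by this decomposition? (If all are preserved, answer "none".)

Client → ProjID lies within Project1.
MName → Client lies within Project1.
Budget → ProjID lies within Project1.
ProjID → PName lies within Project2.
Client, Budget → MName lies within Project1.
Every dependency is enforceable on the fragments, so the decomposition is dependency-preserving.

none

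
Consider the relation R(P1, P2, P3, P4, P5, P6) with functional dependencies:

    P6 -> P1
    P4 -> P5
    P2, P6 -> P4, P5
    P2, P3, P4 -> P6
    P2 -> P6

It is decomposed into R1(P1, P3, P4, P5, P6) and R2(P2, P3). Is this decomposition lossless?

Common attributes: R1 ∩ R2 = {P3}.
No dependency enlarges {P3}, so (P3)⁺ = {P3}.
The closure contains neither all of R1 = {P1, P3, P4, P5, P6} nor all of R2 = {P2, P3}, so the common attributes are not a superkey of either fragment. The join is lossy.

No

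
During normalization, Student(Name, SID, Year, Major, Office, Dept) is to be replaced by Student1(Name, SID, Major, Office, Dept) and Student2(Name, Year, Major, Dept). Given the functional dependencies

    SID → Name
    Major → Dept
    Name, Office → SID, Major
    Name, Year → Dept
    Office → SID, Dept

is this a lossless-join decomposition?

No

Common attributes: Student1 ∩ Student2 = {Name, Major, Dept}.
No dependency enlarges {Name, Major, Dept}, so (Name, Major, Dept)⁺ = {Name, Major, Dept}.
The closure contains neither all of Student1 = {Name, SID, Major, Office, Dept} nor all of Student2 = {Name, Year, Major, Dept}, so the common attributes are not a superkey of either fragment. The join is lossy.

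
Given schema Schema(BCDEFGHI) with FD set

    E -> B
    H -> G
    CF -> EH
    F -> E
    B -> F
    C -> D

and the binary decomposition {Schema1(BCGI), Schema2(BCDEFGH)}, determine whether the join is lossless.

Yes

Common attributes: Schema1 ∩ Schema2 = {BCG}.
Closure of {BCG}: B → F applies, adding F; C → D applies, adding D; CF → EH applies, adding EH. So (BCG)⁺ = {BCDEFGH}.
This closure contains every attribute of Schema2, so Schema1 ∩ Schema2 → Schema2. The join is lossless.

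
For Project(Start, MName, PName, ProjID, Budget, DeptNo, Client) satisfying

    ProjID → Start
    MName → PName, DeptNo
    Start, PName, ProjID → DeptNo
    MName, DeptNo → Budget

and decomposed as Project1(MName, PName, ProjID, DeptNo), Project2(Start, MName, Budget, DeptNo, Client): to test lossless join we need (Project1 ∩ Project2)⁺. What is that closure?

Project1 ∩ Project2 = {MName, DeptNo}.
MName → PName, DeptNo applies, adding PName
MName, DeptNo → Budget applies, adding Budget
Closure: {MName, PName, Budget, DeptNo}.

MName, PName, Budget, DeptNo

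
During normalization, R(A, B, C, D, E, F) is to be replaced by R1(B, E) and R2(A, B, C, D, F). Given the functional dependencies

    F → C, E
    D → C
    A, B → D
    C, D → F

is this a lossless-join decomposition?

Common attributes: R1 ∩ R2 = {B}.
No dependency enlarges {B}, so (B)⁺ = {B}.
The closure contains neither all of R1 = {B, E} nor all of R2 = {A, B, C, D, F}, so the common attributes are not a superkey of either fragment. The join is lossy.

No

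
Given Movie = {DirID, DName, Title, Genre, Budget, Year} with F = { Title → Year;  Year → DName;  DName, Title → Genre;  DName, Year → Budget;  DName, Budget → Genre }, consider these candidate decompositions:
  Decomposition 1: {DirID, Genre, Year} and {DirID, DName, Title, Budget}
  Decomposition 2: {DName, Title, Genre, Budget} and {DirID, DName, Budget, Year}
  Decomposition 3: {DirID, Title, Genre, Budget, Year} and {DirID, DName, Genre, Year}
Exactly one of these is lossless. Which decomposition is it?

Decomposition 1: common = {DirID}, closure = {DirID} → lossy.
Decomposition 2: common = {DName, Budget}, closure = {DName, Genre, Budget} → lossy.
Decomposition 3: common = {DirID, Genre, Year}, closure = {DirID, DName, Genre, Budget, Year} → lossless.

Decomposition 3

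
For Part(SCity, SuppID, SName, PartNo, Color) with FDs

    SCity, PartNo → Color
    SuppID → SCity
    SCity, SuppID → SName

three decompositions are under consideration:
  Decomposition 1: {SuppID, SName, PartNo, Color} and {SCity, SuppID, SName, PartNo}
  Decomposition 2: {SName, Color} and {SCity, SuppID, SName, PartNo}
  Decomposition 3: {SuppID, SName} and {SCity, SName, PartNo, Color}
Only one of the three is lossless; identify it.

Decomposition 1: common = {SuppID, SName, PartNo}, closure = {SCity, SuppID, SName, PartNo, Color} → lossless.
Decomposition 2: common = {SName}, closure = {SName} → lossy.
Decomposition 3: common = {SName}, closure = {SName} → lossy.

Decomposition 1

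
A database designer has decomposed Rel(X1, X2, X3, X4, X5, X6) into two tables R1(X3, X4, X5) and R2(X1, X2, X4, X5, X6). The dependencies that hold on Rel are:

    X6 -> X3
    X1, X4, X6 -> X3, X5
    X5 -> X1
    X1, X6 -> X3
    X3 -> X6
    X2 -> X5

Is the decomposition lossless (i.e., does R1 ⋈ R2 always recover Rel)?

No

Common attributes: R1 ∩ R2 = {X4, X5}.
Closure of {X4, X5}: X5 → X1 applies, adding X1. So (X4, X5)⁺ = {X1, X4, X5}.
The closure contains neither all of R1 = {X3, X4, X5} nor all of R2 = {X1, X2, X4, X5, X6}, so the common attributes are not a superkey of either fragment. The join is lossy.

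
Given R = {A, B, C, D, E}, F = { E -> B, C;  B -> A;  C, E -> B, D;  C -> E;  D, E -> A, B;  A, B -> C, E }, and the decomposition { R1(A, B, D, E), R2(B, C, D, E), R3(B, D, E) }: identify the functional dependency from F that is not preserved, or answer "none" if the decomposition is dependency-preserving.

E → B, C lies within R2.
B → A lies within R1.
C, E → B, D lies within R2.
C → E lies within R2.
D, E → A, B lies within R1.
A, B → C, E: restricted closure across fragments reaches C, E.
Every dependency is enforceable on the fragments, so the decomposition is dependency-preserving.

none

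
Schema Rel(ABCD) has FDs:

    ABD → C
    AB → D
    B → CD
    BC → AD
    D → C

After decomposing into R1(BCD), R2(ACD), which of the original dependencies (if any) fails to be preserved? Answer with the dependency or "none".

BC → AD

Check BC → AD: no single fragment contains all of {ABCD}, and the restricted closure of {BC} across the fragments never reaches {AD}.
ABD → C is preserved.
AB → D is preserved.
B → CD is preserved.
D → C is preserved.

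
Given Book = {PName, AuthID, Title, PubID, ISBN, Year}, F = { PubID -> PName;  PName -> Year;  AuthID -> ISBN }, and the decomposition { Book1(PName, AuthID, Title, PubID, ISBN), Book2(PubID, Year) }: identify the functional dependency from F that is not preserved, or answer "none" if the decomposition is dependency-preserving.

PName -> Year

Check PName → Year: no single fragment contains all of {PName, Year}, and the restricted closure of {PName} across the fragments never reaches {Year}.
PubID → PName is preserved.
AuthID → ISBN is preserved.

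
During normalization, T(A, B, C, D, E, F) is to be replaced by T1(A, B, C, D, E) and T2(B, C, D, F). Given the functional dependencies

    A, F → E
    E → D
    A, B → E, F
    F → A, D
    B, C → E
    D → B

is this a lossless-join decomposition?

No

Common attributes: T1 ∩ T2 = {B, C, D}.
Closure of {B, C, D}: B, C → E applies, adding E. So (B, C, D)⁺ = {B, C, D, E}.
The closure contains neither all of T1 = {A, B, C, D, E} nor all of T2 = {B, C, D, F}, so the common attributes are not a superkey of either fragment. The join is lossy.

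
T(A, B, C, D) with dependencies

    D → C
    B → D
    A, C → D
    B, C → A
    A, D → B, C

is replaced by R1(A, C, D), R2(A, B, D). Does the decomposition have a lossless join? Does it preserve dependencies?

Lossless test: (A, D)⁺ = {A, B, C, D}, which contains all of one fragment — lossless.
Dependency preservation: B, C → A; A, D → B, C are not contained in any single fragment, but the restricted closure of each left-hand side across the fragments still reaches the right-hand side; the remaining FDs each lie inside some fragment. All dependencies are preserved.

lossless and dependency-preserving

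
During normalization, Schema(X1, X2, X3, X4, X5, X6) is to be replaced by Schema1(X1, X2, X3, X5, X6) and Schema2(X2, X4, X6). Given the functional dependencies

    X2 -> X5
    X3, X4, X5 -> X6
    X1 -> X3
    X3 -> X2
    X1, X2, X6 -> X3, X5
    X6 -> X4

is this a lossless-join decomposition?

Common attributes: Schema1 ∩ Schema2 = {X2, X6}.
Closure of {X2, X6}: X2 → X5 applies, adding X5; X6 → X4 applies, adding X4. So (X2, X6)⁺ = {X2, X4, X5, X6}.
This closure contains every attribute of Schema2, so Schema1 ∩ Schema2 → Schema2. The join is lossless.

Yes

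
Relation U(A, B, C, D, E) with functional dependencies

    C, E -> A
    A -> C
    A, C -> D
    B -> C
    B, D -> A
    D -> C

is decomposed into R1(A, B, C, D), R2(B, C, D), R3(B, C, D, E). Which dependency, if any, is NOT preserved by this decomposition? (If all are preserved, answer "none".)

Check C, E → A: no single fragment contains all of {A, C, E}, and the restricted closure of {C, E} across the fragments never reaches {A}.
A → C is preserved.
A, C → D is preserved.
B → C is preserved.
B, D → A is preserved.
D → C is preserved.

C, E -> A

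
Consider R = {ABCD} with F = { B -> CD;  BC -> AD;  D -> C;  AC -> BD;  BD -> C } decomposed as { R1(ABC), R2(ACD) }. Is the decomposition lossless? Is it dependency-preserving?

lossless and dependency-preserving

Lossless test: (AC)⁺ = {ABCD}, which contains all of one fragment — lossless.
Dependency preservation: B → CD; BC → AD; AC → BD; BD → C are not contained in any single fragment, but the restricted closure of each left-hand side across the fragments still reaches the right-hand side; the remaining FDs each lie inside some fragment. All dependencies are preserved.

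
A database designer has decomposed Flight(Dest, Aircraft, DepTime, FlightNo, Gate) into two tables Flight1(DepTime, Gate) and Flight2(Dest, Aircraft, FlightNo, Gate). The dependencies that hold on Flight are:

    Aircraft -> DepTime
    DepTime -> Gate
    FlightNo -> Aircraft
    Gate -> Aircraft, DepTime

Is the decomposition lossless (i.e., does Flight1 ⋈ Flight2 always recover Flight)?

Yes

Common attributes: Flight1 ∩ Flight2 = {Gate}.
Closure of {Gate}: Gate → Aircraft, DepTime applies, adding Aircraft, DepTime. So (Gate)⁺ = {Aircraft, DepTime, Gate}.
This closure contains every attribute of Flight1, so Flight1 ∩ Flight2 → Flight1. The join is lossless.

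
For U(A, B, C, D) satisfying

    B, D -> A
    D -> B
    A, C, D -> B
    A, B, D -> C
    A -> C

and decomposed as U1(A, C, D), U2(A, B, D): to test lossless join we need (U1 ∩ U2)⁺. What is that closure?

A, B, C, D

U1 ∩ U2 = {A, D}.
D → B applies, adding B
A, B, D → C applies, adding C
Closure: {A, B, C, D}.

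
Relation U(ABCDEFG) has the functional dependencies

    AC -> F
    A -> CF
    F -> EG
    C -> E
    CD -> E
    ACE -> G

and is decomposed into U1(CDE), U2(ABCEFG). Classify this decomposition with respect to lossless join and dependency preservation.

lossy but dependency-preserving

Lossless test: (CE)⁺ = {CE}, which is a superkey of neither fragment — lossy.
Dependency preservation: every FD's attributes lie within a single fragment, so each can be enforced locally — preserved.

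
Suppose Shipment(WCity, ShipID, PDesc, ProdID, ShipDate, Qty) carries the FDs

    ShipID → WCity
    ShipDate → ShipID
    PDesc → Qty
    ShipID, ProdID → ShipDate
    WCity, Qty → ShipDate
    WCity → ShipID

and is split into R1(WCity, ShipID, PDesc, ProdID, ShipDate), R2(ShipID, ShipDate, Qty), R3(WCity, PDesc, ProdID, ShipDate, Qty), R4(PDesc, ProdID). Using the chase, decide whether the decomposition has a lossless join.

Chase test. Columns are WCity, ShipID, PDesc, ProdID, ShipDate, Qty; row i has aⱼ where attribute j ∈ Ri, else bᵢⱼ.
Initial tableau (one row per fragment):
  row 1: a1 a2 a3 a4 a5 b16
  row 2: b21 a2 b23 b24 a5 a6
  row 3: a1 b32 a3 a4 a5 a6
  row 4: b41 b42 a3 a4 b45 b46
Rows 1 and 2 agree on ShipID; apply ShipID→WCity and equate their WCity entries.
Rows 1 and 3 agree on ShipDate; apply ShipDate→ShipID and equate their ShipID entries.
Rows 1 and 3 agree on PDesc; apply PDesc→Qty and equate their Qty entries.
Rows 1 and 4 agree on PDesc; apply PDesc→Qty and equate their Qty entries.
Row 1 is now all distinguished symbols — the join is lossless.

Yes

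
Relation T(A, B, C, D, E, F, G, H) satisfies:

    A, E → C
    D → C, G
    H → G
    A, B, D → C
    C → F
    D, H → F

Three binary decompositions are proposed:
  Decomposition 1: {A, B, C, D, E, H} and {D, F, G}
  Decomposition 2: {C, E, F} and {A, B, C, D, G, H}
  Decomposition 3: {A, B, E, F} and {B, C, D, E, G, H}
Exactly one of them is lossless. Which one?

Decomposition 1

Decomposition 1: common = {D}, closure = {C, D, F, G} → lossless.
Decomposition 2: common = {C}, closure = {C, F} → lossy.
Decomposition 3: common = {B, E}, closure = {B, E} → lossy.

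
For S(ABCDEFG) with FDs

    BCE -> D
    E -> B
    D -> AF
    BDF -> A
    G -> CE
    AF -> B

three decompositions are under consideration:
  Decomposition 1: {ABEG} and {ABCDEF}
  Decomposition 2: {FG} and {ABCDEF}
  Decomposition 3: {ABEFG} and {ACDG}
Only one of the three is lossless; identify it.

Decomposition 1: common = {ABE}, closure = {ABE} → lossy.
Decomposition 2: common = {F}, closure = {F} → lossy.
Decomposition 3: common = {AG}, closure = {ABCDEFG} → lossless.

Decomposition 3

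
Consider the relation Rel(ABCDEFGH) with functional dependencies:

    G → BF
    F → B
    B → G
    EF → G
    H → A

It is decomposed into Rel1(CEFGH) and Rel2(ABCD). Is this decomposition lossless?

Common attributes: Rel1 ∩ Rel2 = {C}.
No dependency enlarges {C}, so (C)⁺ = {C}.
The closure contains neither all of Rel1 = {CEFGH} nor all of Rel2 = {ABCD}, so the common attributes are not a superkey of either fragment. The join is lossy.

No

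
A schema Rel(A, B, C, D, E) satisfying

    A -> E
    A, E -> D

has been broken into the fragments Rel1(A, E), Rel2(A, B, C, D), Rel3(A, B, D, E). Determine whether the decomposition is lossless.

Chase test. Columns are A, B, C, D, E; row i has aⱼ where attribute j ∈ Reli, else bᵢⱼ.
Initial tableau (one row per fragment):
  row 1: a1 b12 b13 b14 a5
  row 2: a1 a2 a3 a4 b25
  row 3: a1 a2 b33 a4 a5
Rows 1 and 2 agree on A; apply A→E and equate their E entries.
Rows 1 and 2 agree on A, E; apply A, E→D and equate their D entries.
Row 2 is now all distinguished symbols — the join is lossless.

Yes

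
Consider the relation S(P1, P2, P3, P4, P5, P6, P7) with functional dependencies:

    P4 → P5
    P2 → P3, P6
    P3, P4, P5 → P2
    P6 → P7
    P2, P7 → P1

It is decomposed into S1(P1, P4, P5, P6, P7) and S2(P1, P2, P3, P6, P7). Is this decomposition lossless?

No

Common attributes: S1 ∩ S2 = {P1, P6, P7}.
No dependency enlarges {P1, P6, P7}, so (P1, P6, P7)⁺ = {P1, P6, P7}.
The closure contains neither all of S1 = {P1, P4, P5, P6, P7} nor all of S2 = {P1, P2, P3, P6, P7}, so the common attributes are not a superkey of either fragment. The join is lossy.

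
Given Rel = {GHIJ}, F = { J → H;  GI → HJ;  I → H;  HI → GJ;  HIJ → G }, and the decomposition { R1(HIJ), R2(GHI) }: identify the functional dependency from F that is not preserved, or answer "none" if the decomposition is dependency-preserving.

J → H lies within R1.
GI → HJ: restricted closure across fragments reaches HJ.
I → H lies within R1.
HI → GJ: restricted closure across fragments reaches GJ.
HIJ → G: restricted closure across fragments reaches G.
Every dependency is enforceable on the fragments, so the decomposition is dependency-preserving.

none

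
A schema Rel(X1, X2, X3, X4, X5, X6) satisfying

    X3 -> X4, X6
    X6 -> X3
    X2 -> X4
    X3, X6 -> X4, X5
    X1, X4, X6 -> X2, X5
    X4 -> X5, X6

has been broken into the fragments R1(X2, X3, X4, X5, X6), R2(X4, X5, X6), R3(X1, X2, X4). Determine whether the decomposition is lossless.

Yes

Chase test. Columns are X1, X2, X3, X4, X5, X6; row i has aⱼ where attribute j ∈ Ri, else bᵢⱼ.
Initial tableau (one row per fragment):
  row 1: b11 a2 a3 a4 a5 a6
  row 2: b21 b22 b23 a4 a5 a6
  row 3: a1 a2 b33 a4 b35 b36
Rows 1 and 2 agree on X6; apply X6→X3 and equate their X3 entries.
Rows 1 and 3 agree on X4; apply X4→X5, X6 and equate their X5, X6 entries.
Rows 1 and 3 agree on X6; apply X6→X3 and equate their X3 entries.
Row 3 is now all distinguished symbols — the join is lossless.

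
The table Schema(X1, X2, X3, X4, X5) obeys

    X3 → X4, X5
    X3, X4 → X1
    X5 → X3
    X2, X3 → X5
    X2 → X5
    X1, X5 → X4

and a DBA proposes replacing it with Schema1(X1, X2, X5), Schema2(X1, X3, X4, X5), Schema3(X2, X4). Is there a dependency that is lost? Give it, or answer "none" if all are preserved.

X3 → X4, X5 lies within Schema2.
X3, X4 → X1 lies within Schema2.
X5 → X3 lies within Schema2.
X2, X3 → X5: restricted closure across fragments reaches X5.
X2 → X5 lies within Schema1.
X1, X5 → X4 lies within Schema2.
Every dependency is enforceable on the fragments, so the decomposition is dependency-preserving.

none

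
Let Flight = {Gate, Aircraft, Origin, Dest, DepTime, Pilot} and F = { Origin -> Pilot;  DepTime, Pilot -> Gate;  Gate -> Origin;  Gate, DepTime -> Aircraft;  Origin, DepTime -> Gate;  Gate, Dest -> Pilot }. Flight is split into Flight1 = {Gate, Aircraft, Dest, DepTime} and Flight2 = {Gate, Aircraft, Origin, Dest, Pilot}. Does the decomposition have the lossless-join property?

Common attributes: Flight1 ∩ Flight2 = {Gate, Aircraft, Dest}.
Closure of {Gate, Aircraft, Dest}: Gate → Origin applies, adding Origin; Gate, Dest → Pilot applies, adding Pilot. So (Gate, Aircraft, Dest)⁺ = {Gate, Aircraft, Origin, Dest, Pilot}.
This closure contains every attribute of Flight2, so Flight1 ∩ Flight2 → Flight2. The join is lossless.

Yes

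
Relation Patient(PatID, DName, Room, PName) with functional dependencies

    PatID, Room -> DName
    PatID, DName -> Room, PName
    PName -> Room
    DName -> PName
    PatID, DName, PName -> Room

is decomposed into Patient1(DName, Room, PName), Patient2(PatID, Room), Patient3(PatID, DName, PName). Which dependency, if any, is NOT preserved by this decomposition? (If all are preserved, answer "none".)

PatID, Room -> DName

Check PatID, Room → DName: no single fragment contains all of {PatID, DName, Room}, and the restricted closure of {PatID, Room} across the fragments never reaches {DName}.
PatID, DName → Room, PName is preserved.
PName → Room is preserved.
DName → PName is preserved.
PatID, DName, PName → Room is preserved.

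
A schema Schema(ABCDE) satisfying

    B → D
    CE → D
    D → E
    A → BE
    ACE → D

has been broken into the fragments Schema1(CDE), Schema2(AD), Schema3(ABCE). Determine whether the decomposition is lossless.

Yes

Chase test. Columns are ABCDE; row i has aⱼ where attribute j ∈ Schemai, else bᵢⱼ.
Initial tableau (one row per fragment):
  row 1: b11 b12 a3 a4 a5
  row 2: a1 b22 b23 a4 b25
  row 3: a1 a2 a3 b34 a5
Rows 1 and 3 agree on CE; apply CE→D and equate their D entries.
Rows 1 and 2 agree on D; apply D→E and equate their E entries.
Rows 2 and 3 agree on A; apply A→BE and equate their BE entries.
Row 3 is now all distinguished symbols — the join is lossless.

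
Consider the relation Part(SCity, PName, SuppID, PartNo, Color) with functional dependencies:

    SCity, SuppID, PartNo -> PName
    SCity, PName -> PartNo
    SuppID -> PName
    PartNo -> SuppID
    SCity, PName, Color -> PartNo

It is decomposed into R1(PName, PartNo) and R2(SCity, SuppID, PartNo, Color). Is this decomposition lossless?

Yes

Common attributes: R1 ∩ R2 = {PartNo}.
Closure of {PartNo}: PartNo → SuppID applies, adding SuppID; SuppID → PName applies, adding PName. So (PartNo)⁺ = {PName, SuppID, PartNo}.
This closure contains every attribute of R1, so R1 ∩ R2 → R1. The join is lossless.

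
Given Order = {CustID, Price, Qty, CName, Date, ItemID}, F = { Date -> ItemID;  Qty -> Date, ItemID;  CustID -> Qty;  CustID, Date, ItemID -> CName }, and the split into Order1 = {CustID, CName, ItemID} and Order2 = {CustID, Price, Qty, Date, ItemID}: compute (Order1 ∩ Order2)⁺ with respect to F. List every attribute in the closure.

Order1 ∩ Order2 = {CustID, ItemID}.
CustID → Qty applies, adding Qty
Qty → Date, ItemID applies, adding Date
CustID, Date, ItemID → CName applies, adding CName
Closure: {CustID, Qty, CName, Date, ItemID}.

CustID, Qty, CName, Date, ItemID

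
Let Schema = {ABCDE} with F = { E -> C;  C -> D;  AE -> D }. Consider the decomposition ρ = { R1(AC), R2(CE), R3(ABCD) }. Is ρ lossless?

No

Chase test. Columns are ABCDE; row i has aⱼ where attribute j ∈ Ri, else bᵢⱼ.
Initial tableau (one row per fragment):
  row 1: a1 b12 a3 b14 b15
  row 2: b21 b22 a3 b24 a5
  row 3: a1 a2 a3 a4 b35
Rows 1 and 2 agree on C; apply C→D and equate their D entries.
Rows 1 and 3 agree on C; apply C→D and equate their D entries.
No row becomes fully distinguished — the join is lossy.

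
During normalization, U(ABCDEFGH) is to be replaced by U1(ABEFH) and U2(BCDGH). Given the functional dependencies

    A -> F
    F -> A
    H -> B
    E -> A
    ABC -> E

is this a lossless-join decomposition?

Common attributes: U1 ∩ U2 = {BH}.
No dependency enlarges {BH}, so (BH)⁺ = {BH}.
The closure contains neither all of U1 = {ABEFH} nor all of U2 = {BCDGH}, so the common attributes are not a superkey of either fragment. The join is lossy.

No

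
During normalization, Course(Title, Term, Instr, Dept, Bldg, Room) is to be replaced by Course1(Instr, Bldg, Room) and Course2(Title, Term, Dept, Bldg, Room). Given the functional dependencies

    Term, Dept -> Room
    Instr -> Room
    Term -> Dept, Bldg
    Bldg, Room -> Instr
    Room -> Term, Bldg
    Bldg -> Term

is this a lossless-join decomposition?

Common attributes: Course1 ∩ Course2 = {Bldg, Room}.
Closure of {Bldg, Room}: Bldg, Room → Instr applies, adding Instr; Room → Term, Bldg applies, adding Term; Term → Dept, Bldg applies, adding Dept. So (Bldg, Room)⁺ = {Term, Instr, Dept, Bldg, Room}.
This closure contains every attribute of Course1, so Course1 ∩ Course2 → Course1. The join is lossless.

Yes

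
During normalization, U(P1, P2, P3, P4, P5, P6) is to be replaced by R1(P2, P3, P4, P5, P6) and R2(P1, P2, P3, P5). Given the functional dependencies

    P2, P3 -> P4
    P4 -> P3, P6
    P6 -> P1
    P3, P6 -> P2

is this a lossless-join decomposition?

Yes

Common attributes: R1 ∩ R2 = {P2, P3, P5}.
Closure of {P2, P3, P5}: P2, P3 → P4 applies, adding P4; P4 → P3, P6 applies, adding P6; P6 → P1 applies, adding P1. So (P2, P3, P5)⁺ = {P1, P2, P3, P4, P5, P6}.
This closure contains every attribute of R1, so R1 ∩ R2 → R1. The join is lossless.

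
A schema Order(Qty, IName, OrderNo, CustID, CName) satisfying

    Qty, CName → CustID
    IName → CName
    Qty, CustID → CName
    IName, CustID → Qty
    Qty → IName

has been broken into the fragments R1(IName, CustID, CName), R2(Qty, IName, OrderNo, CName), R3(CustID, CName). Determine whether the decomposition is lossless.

Chase test. Columns are Qty, IName, OrderNo, CustID, CName; row i has aⱼ where attribute j ∈ Ri, else bᵢⱼ.
Initial tableau (one row per fragment):
  row 1: b11 a2 b13 a4 a5
  row 2: a1 a2 a3 b24 a5
  row 3: b31 b32 b33 a4 a5
No row becomes fully distinguished — the join is lossy.

No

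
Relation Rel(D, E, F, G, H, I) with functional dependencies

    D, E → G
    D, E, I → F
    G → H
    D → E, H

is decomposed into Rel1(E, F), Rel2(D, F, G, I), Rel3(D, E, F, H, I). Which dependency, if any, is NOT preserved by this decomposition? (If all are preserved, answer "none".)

Check G → H: no single fragment contains all of {G, H}, and the restricted closure of {G} across the fragments never reaches {H}.
D, E → G is preserved.
D, E, I → F is preserved.
D → E, H is preserved.

G → H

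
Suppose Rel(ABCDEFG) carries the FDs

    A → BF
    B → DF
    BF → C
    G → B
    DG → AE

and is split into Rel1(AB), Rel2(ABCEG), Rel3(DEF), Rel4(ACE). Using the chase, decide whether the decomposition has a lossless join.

Chase test. Columns are ABCDEFG; row i has aⱼ where attribute j ∈ Reli, else bᵢⱼ.
Initial tableau (one row per fragment):
  row 1: a1 a2 b13 b14 b15 b16 b17
  row 2: a1 a2 a3 b24 a5 b26 a7
  row 3: b31 b32 b33 a4 a5 a6 b37
  row 4: a1 b42 a3 b44 a5 b46 b47
Rows 1 and 2 agree on A; apply A→BF and equate their BF entries.
Rows 1 and 4 agree on A; apply A→BF and equate their BF entries.
Rows 1 and 2 agree on B; apply B→DF and equate their DF entries.
Rows 1 and 4 agree on B; apply B→DF and equate their DF entries.
Rows 1 and 2 agree on BF; apply BF→C and equate their C entries.
No row becomes fully distinguished — the join is lossy.

No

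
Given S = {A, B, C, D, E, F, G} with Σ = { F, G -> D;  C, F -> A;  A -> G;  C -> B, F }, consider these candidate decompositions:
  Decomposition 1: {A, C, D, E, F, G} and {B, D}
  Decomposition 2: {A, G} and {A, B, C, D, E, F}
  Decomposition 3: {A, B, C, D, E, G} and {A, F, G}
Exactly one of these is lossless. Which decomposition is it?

Decomposition 1: common = {D}, closure = {D} → lossy.
Decomposition 2: common = {A}, closure = {A, G} → lossless.
Decomposition 3: common = {A, G}, closure = {A, G} → lossy.

Decomposition 2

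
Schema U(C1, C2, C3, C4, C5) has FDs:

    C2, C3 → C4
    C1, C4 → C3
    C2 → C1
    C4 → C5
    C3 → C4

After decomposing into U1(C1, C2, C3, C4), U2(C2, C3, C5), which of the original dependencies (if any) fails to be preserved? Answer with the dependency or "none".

C4 → C5

Check C4 → C5: no single fragment contains all of {C4, C5}, and the restricted closure of {C4} across the fragments never reaches {C5}.
C2, C3 → C4 is preserved.
C1, C4 → C3 is preserved.
C2 → C1 is preserved.
C3 → C4 is preserved.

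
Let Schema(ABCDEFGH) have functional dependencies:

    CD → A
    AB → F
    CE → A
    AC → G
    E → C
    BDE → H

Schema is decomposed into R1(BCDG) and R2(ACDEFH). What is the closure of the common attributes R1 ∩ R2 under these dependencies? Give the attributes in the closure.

ACDG

R1 ∩ R2 = {CD}.
CD → A applies, adding A
AC → G applies, adding G
Closure: {ACDG}.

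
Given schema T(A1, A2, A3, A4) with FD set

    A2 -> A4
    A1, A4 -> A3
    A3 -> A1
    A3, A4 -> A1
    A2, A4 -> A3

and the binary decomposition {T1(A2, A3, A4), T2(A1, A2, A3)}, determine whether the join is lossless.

Yes

Common attributes: T1 ∩ T2 = {A2, A3}.
Closure of {A2, A3}: A2 → A4 applies, adding A4; A3 → A1 applies, adding A1. So (A2, A3)⁺ = {A1, A2, A3, A4}.
This closure contains every attribute of T1, so T1 ∩ T2 → T1. The join is lossless.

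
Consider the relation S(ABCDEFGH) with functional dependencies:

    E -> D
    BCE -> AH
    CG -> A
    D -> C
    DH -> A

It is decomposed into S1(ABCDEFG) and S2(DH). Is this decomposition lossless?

Common attributes: S1 ∩ S2 = {D}.
Closure of {D}: D → C applies, adding C. So (D)⁺ = {CD}.
The closure contains neither all of S1 = {ABCDEFG} nor all of S2 = {DH}, so the common attributes are not a superkey of either fragment. The join is lossy.

No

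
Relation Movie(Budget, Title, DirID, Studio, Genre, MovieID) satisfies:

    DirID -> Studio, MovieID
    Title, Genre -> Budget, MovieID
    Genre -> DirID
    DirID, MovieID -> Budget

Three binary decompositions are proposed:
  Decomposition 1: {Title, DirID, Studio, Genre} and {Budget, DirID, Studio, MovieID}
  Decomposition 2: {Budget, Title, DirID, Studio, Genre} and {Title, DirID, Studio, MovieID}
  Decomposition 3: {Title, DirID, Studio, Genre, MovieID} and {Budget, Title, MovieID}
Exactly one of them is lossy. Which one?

Decomposition 1: common = {DirID, Studio}, closure = {Budget, DirID, Studio, MovieID} → lossless.
Decomposition 2: common = {Title, DirID, Studio}, closure = {Budget, Title, DirID, Studio, MovieID} → lossless.
Decomposition 3: common = {Title, MovieID}, closure = {Title, MovieID} → lossy.

Decomposition 3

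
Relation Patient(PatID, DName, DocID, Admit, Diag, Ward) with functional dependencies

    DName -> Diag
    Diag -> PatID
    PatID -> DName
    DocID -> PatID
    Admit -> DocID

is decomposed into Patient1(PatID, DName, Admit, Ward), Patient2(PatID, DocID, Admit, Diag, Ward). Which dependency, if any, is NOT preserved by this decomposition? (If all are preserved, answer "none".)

DName → Diag: restricted closure across fragments reaches Diag.
Diag → PatID lies within Patient2.
PatID → DName lies within Patient1.
DocID → PatID lies within Patient2.
Admit → DocID lies within Patient2.
Every dependency is enforceable on the fragments, so the decomposition is dependency-preserving.

none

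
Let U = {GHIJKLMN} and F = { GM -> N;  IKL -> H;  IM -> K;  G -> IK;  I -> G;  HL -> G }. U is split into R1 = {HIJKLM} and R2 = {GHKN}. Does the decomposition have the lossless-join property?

Common attributes: R1 ∩ R2 = {HK}.
No dependency enlarges {HK}, so (HK)⁺ = {HK}.
The closure contains neither all of R1 = {HIJKLM} nor all of R2 = {GHKN}, so the common attributes are not a superkey of either fragment. The join is lossy.

No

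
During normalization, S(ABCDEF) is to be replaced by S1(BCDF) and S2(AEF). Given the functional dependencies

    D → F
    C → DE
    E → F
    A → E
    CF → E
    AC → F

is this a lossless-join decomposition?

Common attributes: S1 ∩ S2 = {F}.
No dependency enlarges {F}, so (F)⁺ = {F}.
The closure contains neither all of S1 = {BCDF} nor all of S2 = {AEF}, so the common attributes are not a superkey of either fragment. The join is lossy.

No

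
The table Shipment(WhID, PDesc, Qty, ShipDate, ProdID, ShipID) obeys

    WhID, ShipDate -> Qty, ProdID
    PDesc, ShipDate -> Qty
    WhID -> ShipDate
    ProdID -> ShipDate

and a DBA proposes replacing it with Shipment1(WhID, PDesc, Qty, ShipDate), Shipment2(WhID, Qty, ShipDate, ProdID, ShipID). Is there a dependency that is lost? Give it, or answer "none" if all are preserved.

none

WhID, ShipDate → Qty, ProdID lies within Shipment2.
PDesc, ShipDate → Qty lies within Shipment1.
WhID → ShipDate lies within Shipment1.
ProdID → ShipDate lies within Shipment2.
Every dependency is enforceable on the fragments, so the decomposition is dependency-preserving.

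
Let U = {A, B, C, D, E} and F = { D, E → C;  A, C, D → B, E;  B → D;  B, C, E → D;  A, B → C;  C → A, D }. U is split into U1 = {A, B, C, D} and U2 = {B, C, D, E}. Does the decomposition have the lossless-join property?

Yes

Common attributes: U1 ∩ U2 = {B, C, D}.
Closure of {B, C, D}: C → A, D applies, adding A; A, C, D → B, E applies, adding E. So (B, C, D)⁺ = {A, B, C, D, E}.
This closure contains every attribute of U1, so U1 ∩ U2 → U1. The join is lossless.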